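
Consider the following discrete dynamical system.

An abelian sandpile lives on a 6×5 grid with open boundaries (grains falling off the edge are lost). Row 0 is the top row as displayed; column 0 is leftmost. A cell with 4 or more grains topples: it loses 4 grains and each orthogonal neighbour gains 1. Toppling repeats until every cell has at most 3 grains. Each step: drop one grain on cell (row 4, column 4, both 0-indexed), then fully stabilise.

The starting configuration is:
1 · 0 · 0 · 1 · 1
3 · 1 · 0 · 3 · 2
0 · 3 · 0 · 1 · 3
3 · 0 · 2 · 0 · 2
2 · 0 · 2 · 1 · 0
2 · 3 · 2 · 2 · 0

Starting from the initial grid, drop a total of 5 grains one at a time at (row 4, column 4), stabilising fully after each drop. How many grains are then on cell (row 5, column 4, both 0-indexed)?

k=0  1 · 0 · 0 · 1 · 1
3 · 1 · 0 · 3 · 2
0 · 3 · 0 · 1 · 3
3 · 0 · 2 · 0 · 2
2 · 0 · 2 · 1 · 0
2 · 3 · 2 · 2 · 0
k=1  1 · 0 · 0 · 1 · 1
3 · 1 · 0 · 3 · 2
0 · 3 · 0 · 1 · 3
3 · 0 · 2 · 0 · 2
2 · 0 · 2 · 1 · 1
2 · 3 · 2 · 2 · 0
k=2  1 · 0 · 0 · 1 · 1
3 · 1 · 0 · 3 · 2
0 · 3 · 0 · 1 · 3
3 · 0 · 2 · 0 · 2
2 · 0 · 2 · 1 · 2
2 · 3 · 2 · 2 · 0
k=3  1 · 0 · 0 · 1 · 1
3 · 1 · 0 · 3 · 2
0 · 3 · 0 · 1 · 3
3 · 0 · 2 · 0 · 2
2 · 0 · 2 · 1 · 3
2 · 3 · 2 · 2 · 0
k=4  1 · 0 · 0 · 1 · 1
3 · 1 · 0 · 3 · 2
0 · 3 · 0 · 1 · 3
3 · 0 · 2 · 0 · 3
2 · 0 · 2 · 2 · 0
2 · 3 · 2 · 2 · 1
k=5  1 · 0 · 0 · 1 · 1
3 · 1 · 0 · 3 · 2
0 · 3 · 0 · 1 · 3
3 · 0 · 2 · 0 · 3
2 · 0 · 2 · 2 · 1
2 · 3 · 2 · 2 · 1

1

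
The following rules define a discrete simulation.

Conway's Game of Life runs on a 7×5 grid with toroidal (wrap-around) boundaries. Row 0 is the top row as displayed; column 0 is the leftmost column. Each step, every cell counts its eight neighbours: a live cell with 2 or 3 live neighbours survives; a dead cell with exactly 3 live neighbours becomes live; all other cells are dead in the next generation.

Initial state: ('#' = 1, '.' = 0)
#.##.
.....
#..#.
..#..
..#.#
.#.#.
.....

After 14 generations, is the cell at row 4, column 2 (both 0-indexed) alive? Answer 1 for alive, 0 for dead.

0) #.##.
.....
#..#.
..#..
..#.#
.#.#.
.....
1) .....
.###.
.....
.##.#
.##..
..##.
.#.##
2) ##..#
..#..
#....
####.
#....
#...#
...##
3) ###.#
....#
#..##
#.#..
..##.
#..#.
.#.#.
4) .##.#
..#..
##.#.
#.#..
..##.
.#.#.
...#.
5) .##..
....#
#..##
#....
...##
...##
##.##
6) .##..
.##.#
#..#.
#....
#..#.
.....
.#...
7) ...#.
....#
#.##.
##...
....#
.....
.##..
8) ..##.
..#.#
#.##.
####.
#....
.....
..#..
9) .##..
....#
#....
#..#.
#.#.#
.....
..##.
10) .##..
##...
#....
#..#.
##.##
.##.#
.###.
11) ...#.
#.#..
#....
..##.
.....
.....
.....
12) .....
.#..#
..###
.....
.....
.....
.....
13) .....
#.#.#
#.###
...#.
.....
.....
.....
14) .....
#.#..
#.#..
..##.
.....
.....
.....

0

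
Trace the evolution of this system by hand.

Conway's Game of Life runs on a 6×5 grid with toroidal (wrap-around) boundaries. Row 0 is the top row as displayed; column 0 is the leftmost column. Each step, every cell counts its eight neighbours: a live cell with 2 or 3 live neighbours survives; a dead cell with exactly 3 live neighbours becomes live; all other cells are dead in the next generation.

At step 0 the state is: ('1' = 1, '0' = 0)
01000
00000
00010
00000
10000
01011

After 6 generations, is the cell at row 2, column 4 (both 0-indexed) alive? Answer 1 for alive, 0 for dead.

1

0) 01000
00000
00010
00000
10000
01011
1) 10100
00000
00000
00000
10001
01101
2) 10110
00000
00000
00000
11011
00101
3) 01111
00000
00000
10001
11111
00000
4) 00110
00110
00000
00100
01110
00000
5) 00110
00110
00110
01110
01110
01000
6) 01010
01001
00001
00001
10010
01000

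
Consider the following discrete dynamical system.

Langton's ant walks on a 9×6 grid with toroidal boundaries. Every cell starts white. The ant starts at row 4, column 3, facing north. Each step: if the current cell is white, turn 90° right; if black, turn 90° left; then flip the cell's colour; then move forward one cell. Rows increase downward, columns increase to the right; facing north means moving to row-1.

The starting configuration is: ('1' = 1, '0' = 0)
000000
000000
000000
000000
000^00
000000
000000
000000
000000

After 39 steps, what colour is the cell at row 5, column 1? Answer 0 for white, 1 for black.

0

k=0  000000
000000
000000
000000
000^00
000000
000000
000000
000000
k=1  000000
000000
000000
000000
0001>0
000000
000000
000000
000000
k=2  000000
000000
000000
000000
000110
0000v0
000000
000000
000000
k=3  000000
000000
000000
000000
000110
000<10
000000
000000
000000
k=4  000000
000000
000000
000000
000^10
000110
000000
000000
000000
k=5  000000
000000
000000
000000
00<010
000110
000000
000000
000000
k=6  000000
000000
000000
00^000
001010
000110
000000
000000
000000
k=7  000000
000000
000000
001>00
001010
000110
000000
000000
000000
k=8  000000
000000
000000
001100
001v10
000110
000000
000000
000000
k=9  000000
000000
000000
001100
00<110
000110
000000
000000
000000
k=10  000000
000000
000000
001100
000110
00v110
000000
000000
000000
k=11  000000
000000
000000
001100
000110
0<1110
000000
000000
000000
k=12  000000
000000
000000
001100
0^0110
011110
000000
000000
000000
k=13  000000
000000
000000
001100
01>110
011110
000000
000000
000000
k=14  000000
000000
000000
001100
011110
01v110
000000
000000
000000
k=15  000000
000000
000000
001100
011110
010>10
000000
000000
000000
k=16  000000
000000
000000
001100
011^10
010010
000000
000000
000000
k=17  000000
000000
000000
001100
01<010
010010
000000
000000
000000
k=18  000000
000000
000000
001100
010010
01v010
000000
000000
000000
k=19  000000
000000
000000
001100
010010
0<1010
000000
000000
000000
k=20  000000
000000
000000
001100
010010
001010
0v0000
000000
000000
k=21  000000
000000
000000
001100
010010
001010
<10000
000000
000000
k=22  000000
000000
000000
001100
010010
^01010
110000
000000
000000
k=23  000000
000000
000000
001100
010010
1>1010
110000
000000
000000
k=24  000000
000000
000000
001100
010010
111010
1v0000
000000
000000
k=25  000000
000000
000000
001100
010010
111010
10>000
000000
000000
k=26  000000
000000
000000
001100
010010
111010
101000
00v000
000000
k=27  000000
000000
000000
001100
010010
111010
101000
0<1000
000000
k=28  000000
000000
000000
001100
010010
111010
1^1000
011000
000000
k=29  000000
000000
000000
001100
010010
111010
11>000
011000
000000
k=30  000000
000000
000000
001100
010010
11^010
110000
011000
000000
k=31  000000
000000
000000
001100
010010
1<0010
110000
011000
000000
k=32  000000
000000
000000
001100
010010
100010
1v0000
011000
000000
k=33  000000
000000
000000
001100
010010
100010
10>000
011000
000000
k=34  000000
000000
000000
001100
010010
100010
101000
01v000
000000
k=35  000000
000000
000000
001100
010010
100010
101000
010>00
000000
k=36  000000
000000
000000
001100
010010
100010
101000
010100
000v00
k=37  000000
000000
000000
001100
010010
100010
101000
010100
00<100
k=38  000000
000000
000000
001100
010010
100010
101000
01^100
001100
k=39  000000
000000
000000
001100
010010
100010
101000
011>00
001100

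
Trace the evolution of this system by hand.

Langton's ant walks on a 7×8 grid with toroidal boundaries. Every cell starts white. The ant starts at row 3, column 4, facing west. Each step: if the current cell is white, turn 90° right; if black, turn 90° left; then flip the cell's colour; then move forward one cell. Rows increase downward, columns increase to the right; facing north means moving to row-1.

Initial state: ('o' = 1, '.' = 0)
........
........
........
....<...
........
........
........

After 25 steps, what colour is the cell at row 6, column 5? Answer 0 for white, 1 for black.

1

[0] ........
........
........
....<...
........
........
........
[1] ........
........
....^...
....o...
........
........
........
[2] ........
........
....o>..
....o...
........
........
........
[3] ........
........
....oo..
....ov..
........
........
........
[4] ........
........
....oo..
....<o..
........
........
........
[5] ........
........
....oo..
.....o..
....v...
........
........
[6] ........
........
....oo..
.....o..
...<o...
........
........
[7] ........
........
....oo..
...^.o..
...oo...
........
........
[8] ........
........
....oo..
...o>o..
...oo...
........
........
[9] ........
........
....oo..
...ooo..
...ov...
........
........
[10] ........
........
....oo..
...ooo..
...o.>..
........
........
[11] ........
........
....oo..
...ooo..
...o.o..
.....v..
........
[12] ........
........
....oo..
...ooo..
...o.o..
....<o..
........
[13] ........
........
....oo..
...ooo..
...o^o..
....oo..
........
[14] ........
........
....oo..
...ooo..
...oo>..
....oo..
........
[15] ........
........
....oo..
...oo^..
...oo...
....oo..
........
[16] ........
........
....oo..
...o<...
...oo...
....oo..
........
[17] ........
........
....oo..
...o....
...ov...
....oo..
........
[18] ........
........
....oo..
...o....
...o.>..
....oo..
........
[19] ........
........
....oo..
...o....
...o.o..
....ov..
........
[20] ........
........
....oo..
...o....
...o.o..
....o.>.
........
[21] ........
........
....oo..
...o....
...o.o..
....o.o.
......v.
[22] ........
........
....oo..
...o....
...o.o..
....o.o.
.....<o.
[23] ........
........
....oo..
...o....
...o.o..
....o^o.
.....oo.
[24] ........
........
....oo..
...o....
...o.o..
....oo>.
.....oo.
[25] ........
........
....oo..
...o....
...o.o^.
....oo..
.....oo.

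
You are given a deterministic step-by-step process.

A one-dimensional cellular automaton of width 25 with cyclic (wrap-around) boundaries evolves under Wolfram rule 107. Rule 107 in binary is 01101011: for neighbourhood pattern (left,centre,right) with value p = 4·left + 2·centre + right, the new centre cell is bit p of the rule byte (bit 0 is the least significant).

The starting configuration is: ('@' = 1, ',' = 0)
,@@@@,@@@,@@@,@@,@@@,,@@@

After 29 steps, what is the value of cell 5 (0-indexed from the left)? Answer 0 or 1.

t=0: ,@@@@,@@@,@@@,@@,@@@,,@@@
t=1: @@,,@@@,@@@,@@@@@@,@,@@,@
t=2: ,@,@@,@@@,@@@,,,,@@,@@@@@
t=3: @,@@@@@,@@@,@,@@@@@@@,,,@
t=4: @@@,,,@@@,@@,@@,,,,,@,@@@
t=5: ,,@,@@@,@@@@@@@,@@@@,@@,,
t=6: @@,@@,@@@,,,,,@@@,,@@@@,@
t=7: ,@@@@@@,@,@@@@@,@,@@,,@@@
t=8: @@,,,,@@,@@,,,@@,@@@,@@,@
t=9: ,@,@@@@@@@@,@@@@@@,@@@@@@
t=10: @,@@,,,,,,@@@,,,,@@@,,,,@
t=11: @@@@,@@@@@@,@,@@@@,@,@@@@
t=12: ,,,@@@,,,,@@,@@,,@@,@@,,,
t=13: @@@@,@,@@@@@@@@,@@@@@@,@@
t=14: ,,,@@,@@,,,,,,@@@,,,,@@@,
t=15: @@@@@@@@,@@@@@@,@,@@@@,@,
t=16: @,,,,,,@@@,,,,@@,@@,,@@,@
t=17: @,@@@@@@,@,@@@@@@@@,@@@@@
t=18: @@@,,,,@@,@@,,,,,,@@@,,,,
t=19: @,@,@@@@@@@@,@@@@@@,@,@@@
t=20: @@,@@,,,,,,@@@,,,,@@,@@,,
t=21: @@@@@,@@@@@@,@,@@@@@@@@,@
t=22: ,,,,@@@,,,,@@,@@,,,,,,@@@
t=23: ,@@@@,@,@@@@@@@@,@@@@@@,@
t=24: @@,,@@,@@,,,,,,@@@,,,,@@,
t=25: @@,@@@@@@,@@@@@@,@,@@@@@@
t=26: ,@@@,,,,@@@,,,,@@,@@,,,,,
t=27: @@,@,@@@@,@,@@@@@@@@,@@@@
t=28: ,@@,@@,,@@,@@,,,,,,@@@,,,
t=29: @@@@@@,@@@@@@,@@@@@@,@,@@

1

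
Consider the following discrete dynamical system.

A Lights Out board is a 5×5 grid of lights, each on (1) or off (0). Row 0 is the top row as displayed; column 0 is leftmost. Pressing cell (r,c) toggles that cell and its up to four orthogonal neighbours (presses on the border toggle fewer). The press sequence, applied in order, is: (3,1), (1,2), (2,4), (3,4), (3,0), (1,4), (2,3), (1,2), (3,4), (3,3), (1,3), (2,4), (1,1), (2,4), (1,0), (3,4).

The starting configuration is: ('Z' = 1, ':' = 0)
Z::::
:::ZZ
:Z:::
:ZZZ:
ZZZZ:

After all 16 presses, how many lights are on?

10

k=0  Z::::
:::ZZ
:Z:::
:ZZZ:
ZZZZ:
k=1  Z::::
:::ZZ
:::::
Z::Z:
Z:ZZ:
k=2  Z:Z::
:ZZ:Z
::Z::
Z::Z:
Z:ZZ:
k=3  Z:Z::
:ZZ::
::ZZZ
Z::ZZ
Z:ZZ:
k=4  Z:Z::
:ZZ::
::ZZ:
Z::::
Z:ZZZ
k=5  Z:Z::
:ZZ::
Z:ZZ:
:Z:::
::ZZZ
k=6  Z:Z:Z
:ZZZZ
Z:ZZZ
:Z:::
::ZZZ
k=7  Z:Z:Z
:ZZ:Z
Z::::
:Z:Z:
::ZZZ
k=8  Z:::Z
:::ZZ
Z:Z::
:Z:Z:
::ZZZ
k=9  Z:::Z
:::ZZ
Z:Z:Z
:Z::Z
::ZZ:
k=10  Z:::Z
:::ZZ
Z:ZZZ
:ZZZ:
::Z::
k=11  Z::ZZ
::Z::
Z:Z:Z
:ZZZ:
::Z::
k=12  Z::ZZ
::Z:Z
Z:ZZ:
:ZZZZ
::Z::
k=13  ZZ:ZZ
ZZ::Z
ZZZZ:
:ZZZZ
::Z::
k=14  ZZ:ZZ
ZZ:::
ZZZ:Z
:ZZZ:
::Z::
k=15  :Z:ZZ
:::::
:ZZ:Z
:ZZZ:
::Z::
k=16  :Z:ZZ
:::::
:ZZ::
:ZZ:Z
::Z:Z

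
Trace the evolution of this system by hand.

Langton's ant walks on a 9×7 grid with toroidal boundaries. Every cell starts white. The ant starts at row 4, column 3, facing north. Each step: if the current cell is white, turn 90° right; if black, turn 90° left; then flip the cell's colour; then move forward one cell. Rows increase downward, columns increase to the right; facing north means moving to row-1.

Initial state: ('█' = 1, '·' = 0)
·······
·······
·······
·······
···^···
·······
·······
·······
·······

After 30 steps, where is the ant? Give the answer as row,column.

step 0: ·······
·······
·······
·······
···^···
·······
·······
·······
·······
step 1: ·······
·······
·······
·······
···█>··
·······
·······
·······
·······
step 2: ·······
·······
·······
·······
···██··
····v··
·······
·······
·······
step 3: ·······
·······
·······
·······
···██··
···<█··
·······
·······
·······
step 4: ·······
·······
·······
·······
···^█··
···██··
·······
·······
·······
step 5: ·······
·······
·······
·······
··<·█··
···██··
·······
·······
·······
step 6: ·······
·······
·······
··^····
··█·█··
···██··
·······
·······
·······
step 7: ·······
·······
·······
··█>···
··█·█··
···██··
·······
·······
·······
step 8: ·······
·······
·······
··██···
··█v█··
···██··
·······
·······
·······
step 9: ·······
·······
·······
··██···
··<██··
···██··
·······
·······
·······
step 10: ·······
·······
·······
··██···
···██··
··v██··
·······
·······
·······
step 11: ·······
·······
·······
··██···
···██··
·<███··
·······
·······
·······
step 12: ·······
·······
·······
··██···
·^·██··
·████··
·······
·······
·······
step 13: ·······
·······
·······
··██···
·█>██··
·████··
·······
·······
·······
step 14: ·······
·······
·······
··██···
·████··
·█v██··
·······
·······
·······
step 15: ·······
·······
·······
··██···
·████··
·█·>█··
·······
·······
·······
step 16: ·······
·······
·······
··██···
·██^█··
·█··█··
·······
·······
·······
step 17: ·······
·······
·······
··██···
·█<·█··
·█··█··
·······
·······
·······
step 18: ·······
·······
·······
··██···
·█··█··
·█v·█··
·······
·······
·······
step 19: ·······
·······
·······
··██···
·█··█··
·<█·█··
·······
·······
·······
step 20: ·······
·······
·······
··██···
·█··█··
··█·█··
·v·····
·······
·······
step 21: ·······
·······
·······
··██···
·█··█··
··█·█··
<█·····
·······
·······
step 22: ·······
·······
·······
··██···
·█··█··
^·█·█··
██·····
·······
·······
step 23: ·······
·······
·······
··██···
·█··█··
█>█·█··
██·····
·······
·······
step 24: ·······
·······
·······
··██···
·█··█··
███·█··
█v·····
·······
·······
step 25: ·······
·······
·······
··██···
·█··█··
███·█··
█·>····
·······
·······
step 26: ·······
·······
·······
··██···
·█··█··
███·█··
█·█····
··v····
·······
step 27: ·······
·······
·······
··██···
·█··█··
███·█··
█·█····
·<█····
·······
step 28: ·······
·······
·······
··██···
·█··█··
███·█··
█^█····
·██····
·······
step 29: ·······
·······
·······
··██···
·█··█··
███·█··
██>····
·██····
·······
step 30: ·······
·······
·······
··██···
·█··█··
██^·█··
██·····
·██····
·······

5,2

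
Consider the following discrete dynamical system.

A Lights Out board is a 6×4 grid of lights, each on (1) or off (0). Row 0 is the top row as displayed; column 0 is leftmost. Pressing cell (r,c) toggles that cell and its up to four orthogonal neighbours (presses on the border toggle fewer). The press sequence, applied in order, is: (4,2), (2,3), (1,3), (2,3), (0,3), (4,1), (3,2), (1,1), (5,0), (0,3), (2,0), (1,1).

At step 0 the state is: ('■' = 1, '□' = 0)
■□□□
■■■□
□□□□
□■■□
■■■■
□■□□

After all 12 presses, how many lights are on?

[0] ■□□□
■■■□
□□□□
□■■□
■■■■
□■□□
[1] ■□□□
■■■□
□□□□
□■□□
■□□□
□■■□
[2] ■□□□
■■■■
□□■■
□■□■
■□□□
□■■□
[3] ■□□■
■■□□
□□■□
□■□■
■□□□
□■■□
[4] ■□□■
■■□■
□□□■
□■□□
■□□□
□■■□
[5] ■□■□
■■□□
□□□■
□■□□
■□□□
□■■□
[6] ■□■□
■■□□
□□□■
□□□□
□■■□
□□■□
[7] ■□■□
■■□□
□□■■
□■■■
□■□□
□□■□
[8] ■■■□
□□■□
□■■■
□■■■
□■□□
□□■□
[9] ■■■□
□□■□
□■■■
□■■■
■■□□
■■■□
[10] ■■□■
□□■■
□■■■
□■■■
■■□□
■■■□
[11] ■■□■
■□■■
■□■■
■■■■
■■□□
■■■□
[12] ■□□■
□■□■
■■■■
■■■■
■■□□
■■■□

17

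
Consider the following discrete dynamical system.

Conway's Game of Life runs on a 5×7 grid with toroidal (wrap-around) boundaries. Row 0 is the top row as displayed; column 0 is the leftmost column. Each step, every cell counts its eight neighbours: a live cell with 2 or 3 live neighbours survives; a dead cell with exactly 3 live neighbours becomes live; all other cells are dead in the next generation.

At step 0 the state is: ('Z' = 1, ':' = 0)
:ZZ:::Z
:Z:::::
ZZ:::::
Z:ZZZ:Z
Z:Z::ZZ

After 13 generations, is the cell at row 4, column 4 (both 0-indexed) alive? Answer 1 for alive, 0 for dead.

1

step 0: :ZZ:::Z
:Z:::::
ZZ:::::
Z:ZZZ:Z
Z:Z::ZZ
step 1: ::Z::ZZ
:::::::
:::Z::Z
::ZZZ::
::::Z::
step 2: :::::Z:
:::::ZZ
::ZZZ::
::Z:ZZ:
::Z:Z::
step 3: ::::ZZZ
:::Z:ZZ
::Z:::Z
:ZZ::Z:
::::Z::
step 4: :::Z::Z
Z::Z:::
ZZZZZ:Z
:ZZZ:Z:
:::ZZ:Z
step 5: Z:ZZ:ZZ
:::::Z:
:::::ZZ
:::::::
Z:::::Z
step 6: ZZ::ZZ:
Z::::::
:::::ZZ
Z::::Z:
ZZ:::Z:
step 7: ::::ZZ:
ZZ::Z::
Z::::Z:
ZZ::ZZ:
:::::Z:
step 8: ::::ZZZ
ZZ::Z::
:::::Z:
ZZ::ZZ:
:::::::
step 9: Z:::ZZZ
Z:::Z::
:::::Z:
::::ZZZ
Z::::::
step 10: ZZ::ZZ:
Z:::Z::
:::::::
::::ZZZ
Z::::::
step 11: ZZ::ZZ:
ZZ::ZZZ
::::Z:Z
:::::ZZ
ZZ:::::
step 12: ::Z:Z::
:Z:Z:::
::::Z::
:::::ZZ
:Z::Z::
step 13: :ZZ:Z::
::ZZZ::
::::ZZ:
::::ZZ:
:::ZZ::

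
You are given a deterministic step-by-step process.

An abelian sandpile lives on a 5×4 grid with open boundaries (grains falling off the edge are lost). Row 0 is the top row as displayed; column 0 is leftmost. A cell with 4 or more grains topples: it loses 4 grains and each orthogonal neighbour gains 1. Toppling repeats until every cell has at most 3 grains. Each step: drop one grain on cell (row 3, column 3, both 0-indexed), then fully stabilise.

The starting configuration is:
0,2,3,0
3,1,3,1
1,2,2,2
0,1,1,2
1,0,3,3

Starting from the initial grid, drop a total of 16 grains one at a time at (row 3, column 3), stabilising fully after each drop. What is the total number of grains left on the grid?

0) 0,2,3,0
3,1,3,1
1,2,2,2
0,1,1,2
1,0,3,3
1) 0,2,3,0
3,1,3,1
1,2,2,2
0,1,1,3
1,0,3,3
2) 0,2,3,0
3,1,3,1
1,2,2,3
0,1,3,1
1,1,0,1
3) 0,2,3,0
3,1,3,1
1,2,2,3
0,1,3,2
1,1,0,1
4) 0,2,3,0
3,1,3,1
1,2,2,3
0,1,3,3
1,1,0,1
5) 0,3,0,1
3,2,1,3
1,3,1,1
0,2,1,2
1,1,1,2
6) 0,3,0,1
3,2,1,3
1,3,1,1
0,2,1,3
1,1,1,2
7) 0,3,0,1
3,2,1,3
1,3,1,2
0,2,2,0
1,1,1,3
8) 0,3,0,1
3,2,1,3
1,3,1,2
0,2,2,1
1,1,1,3
9) 0,3,0,1
3,2,1,3
1,3,1,2
0,2,2,2
1,1,1,3
10) 0,3,0,1
3,2,1,3
1,3,1,2
0,2,2,3
1,1,1,3
11) 0,3,0,1
3,2,1,3
1,3,1,3
0,2,3,1
1,1,2,0
12) 0,3,0,1
3,2,1,3
1,3,1,3
0,2,3,2
1,1,2,0
13) 0,3,0,1
3,2,1,3
1,3,1,3
0,2,3,3
1,1,2,0
14) 0,3,0,2
3,2,2,0
1,3,3,1
0,3,0,2
1,1,3,1
15) 0,3,0,2
3,2,2,0
1,3,3,1
0,3,0,3
1,1,3,1
16) 0,3,0,2
3,2,2,0
1,3,3,2
0,3,1,0
1,1,3,2

32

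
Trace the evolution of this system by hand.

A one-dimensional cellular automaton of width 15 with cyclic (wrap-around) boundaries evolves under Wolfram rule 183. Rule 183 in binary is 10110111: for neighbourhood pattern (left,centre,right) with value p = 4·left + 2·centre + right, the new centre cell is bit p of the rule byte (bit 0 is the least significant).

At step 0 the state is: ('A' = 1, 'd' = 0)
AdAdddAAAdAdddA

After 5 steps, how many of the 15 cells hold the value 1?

[0] AdAdddAAAdAdddA
[1] dAAAAAdAdAAAAAd
[2] AdAAAdAAAdAAAdA
[3] dAdAdAdAdAdAdAd
[4] AAAAAAAAAAAAAAA
[5] AAAAAAAAAAAAAAA

15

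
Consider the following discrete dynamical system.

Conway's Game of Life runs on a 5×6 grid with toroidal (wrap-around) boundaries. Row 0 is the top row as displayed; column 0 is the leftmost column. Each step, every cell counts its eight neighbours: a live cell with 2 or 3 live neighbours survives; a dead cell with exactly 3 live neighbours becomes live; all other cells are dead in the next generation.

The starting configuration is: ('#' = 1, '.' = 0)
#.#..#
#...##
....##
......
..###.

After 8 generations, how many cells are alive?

2

0) #.#..#
#...##
....##
......
..###.
1) #.#...
.#.#..
#...#.
.....#
.#####
2) #....#
####.#
#...##
.##...
.#####
3) ......
..##..
....#.
......
...###
4) ..#...
...#..
...#..
...#.#
....#.
5) ...#..
..##..
..##..
...#..
...##.
6) ......
....#.
....#.
......
..###.
7) ....#.
......
......
....#.
...#..
8) ......
......
......
......
...##.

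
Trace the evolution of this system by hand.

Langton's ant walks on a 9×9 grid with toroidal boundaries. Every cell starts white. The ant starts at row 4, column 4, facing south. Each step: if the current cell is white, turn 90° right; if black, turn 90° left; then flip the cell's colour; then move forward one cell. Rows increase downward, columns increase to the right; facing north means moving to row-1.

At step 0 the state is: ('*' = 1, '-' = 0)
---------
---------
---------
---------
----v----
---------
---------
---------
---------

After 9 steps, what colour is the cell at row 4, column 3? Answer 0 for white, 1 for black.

k=0  ---------
---------
---------
---------
----v----
---------
---------
---------
---------
k=1  ---------
---------
---------
---------
---<*----
---------
---------
---------
---------
k=2  ---------
---------
---------
---^-----
---**----
---------
---------
---------
---------
k=3  ---------
---------
---------
---*>----
---**----
---------
---------
---------
---------
k=4  ---------
---------
---------
---**----
---*v----
---------
---------
---------
---------
k=5  ---------
---------
---------
---**----
---*->---
---------
---------
---------
---------
k=6  ---------
---------
---------
---**----
---*-*---
-----v---
---------
---------
---------
k=7  ---------
---------
---------
---**----
---*-*---
----<*---
---------
---------
---------
k=8  ---------
---------
---------
---**----
---*^*---
----**---
---------
---------
---------
k=9  ---------
---------
---------
---**----
---**>---
----**---
---------
---------
---------

1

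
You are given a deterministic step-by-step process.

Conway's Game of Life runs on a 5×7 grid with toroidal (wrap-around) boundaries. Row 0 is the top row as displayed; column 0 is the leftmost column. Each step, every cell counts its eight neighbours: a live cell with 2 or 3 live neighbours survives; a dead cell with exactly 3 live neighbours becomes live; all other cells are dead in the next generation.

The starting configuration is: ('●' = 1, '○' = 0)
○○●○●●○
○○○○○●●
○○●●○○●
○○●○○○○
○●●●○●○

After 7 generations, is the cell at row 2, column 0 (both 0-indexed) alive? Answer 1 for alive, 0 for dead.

0

t=0: ○○●○●●○
○○○○○●●
○○●●○○●
○○●○○○○
○●●●○●○
t=1: ○●●○○○○
○○●○○○●
○○●●○●●
○○○○●○○
○●○○○●○
t=2: ●●●○○○○
●○○○○●●
○○●●●●●
○○●●●○●
○●●○○○○
t=3: ○○●○○○○
○○○○○○○
○●●○○○○
●○○○○○●
○○○○○○○
t=4: ○○○○○○○
○●●○○○○
●●○○○○○
●●○○○○○
○○○○○○○
t=5: ○○○○○○○
●●●○○○○
○○○○○○○
●●○○○○○
○○○○○○○
t=6: ○●○○○○○
○●○○○○○
○○●○○○○
○○○○○○○
○○○○○○○
t=7: ○○○○○○○
○●●○○○○
○○○○○○○
○○○○○○○
○○○○○○○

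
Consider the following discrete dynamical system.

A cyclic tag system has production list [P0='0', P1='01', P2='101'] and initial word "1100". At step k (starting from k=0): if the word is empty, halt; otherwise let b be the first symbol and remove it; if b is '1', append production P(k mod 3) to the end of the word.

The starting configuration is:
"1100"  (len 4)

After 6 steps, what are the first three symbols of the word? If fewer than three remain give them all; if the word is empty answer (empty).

t=0: "1100"  (len 4)
t=1: "1000"  (len 4)
t=2: "00001"  (len 5)
t=3: "0001"  (len 4)
t=4: "001"  (len 3)
t=5: "01"  (len 2)
t=6: "1"  (len 1)

1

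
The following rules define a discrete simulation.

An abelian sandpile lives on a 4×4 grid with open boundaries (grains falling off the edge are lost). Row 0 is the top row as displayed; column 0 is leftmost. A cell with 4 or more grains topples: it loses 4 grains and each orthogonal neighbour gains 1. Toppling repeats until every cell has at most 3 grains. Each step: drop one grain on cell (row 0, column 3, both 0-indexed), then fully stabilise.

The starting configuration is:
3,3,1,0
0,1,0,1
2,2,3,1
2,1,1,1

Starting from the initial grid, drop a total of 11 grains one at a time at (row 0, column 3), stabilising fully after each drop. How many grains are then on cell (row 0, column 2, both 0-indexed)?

3

t=0: 3,3,1,0
0,1,0,1
2,2,3,1
2,1,1,1
t=1: 3,3,1,1
0,1,0,1
2,2,3,1
2,1,1,1
t=2: 3,3,1,2
0,1,0,1
2,2,3,1
2,1,1,1
t=3: 3,3,1,3
0,1,0,1
2,2,3,1
2,1,1,1
t=4: 3,3,2,0
0,1,0,2
2,2,3,1
2,1,1,1
t=5: 3,3,2,1
0,1,0,2
2,2,3,1
2,1,1,1
t=6: 3,3,2,2
0,1,0,2
2,2,3,1
2,1,1,1
t=7: 3,3,2,3
0,1,0,2
2,2,3,1
2,1,1,1
t=8: 3,3,3,0
0,1,0,3
2,2,3,1
2,1,1,1
t=9: 3,3,3,1
0,1,0,3
2,2,3,1
2,1,1,1
t=10: 3,3,3,2
0,1,0,3
2,2,3,1
2,1,1,1
t=11: 3,3,3,3
0,1,0,3
2,2,3,1
2,1,1,1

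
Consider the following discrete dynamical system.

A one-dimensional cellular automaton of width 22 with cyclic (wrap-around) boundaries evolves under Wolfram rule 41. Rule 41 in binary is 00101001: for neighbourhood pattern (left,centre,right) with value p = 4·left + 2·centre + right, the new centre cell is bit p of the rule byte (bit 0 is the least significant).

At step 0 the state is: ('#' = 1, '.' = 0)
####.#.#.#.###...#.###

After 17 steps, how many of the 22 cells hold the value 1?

step 0: ####.#.#.#.###...#.###
step 1: ....#.#.#.##...#..##..
step 2: ###..#.#.##..#....#..#
step 3: ......#.##.....##....#
step 4: .####..##..###.#..##..
step 5: .#.....#...#..#...#..#
step 6: #..###...#......#.....
step 7: ...#...#...####...###.
step 8: ##...#...#.#....#.#...
step 9: #..#...#..#..##..#..#.
step 10: .....#.......#.......#
step 11: .###...#####...#####..
step 12: .#...#.#.....#.#.....#
step 13: #..#..#..###..#..###..
step 14: .........#.......#....
step 15: ########...#####...###
step 16: .........#.#.....#.#..
step 17: ########..#..###..#..#

14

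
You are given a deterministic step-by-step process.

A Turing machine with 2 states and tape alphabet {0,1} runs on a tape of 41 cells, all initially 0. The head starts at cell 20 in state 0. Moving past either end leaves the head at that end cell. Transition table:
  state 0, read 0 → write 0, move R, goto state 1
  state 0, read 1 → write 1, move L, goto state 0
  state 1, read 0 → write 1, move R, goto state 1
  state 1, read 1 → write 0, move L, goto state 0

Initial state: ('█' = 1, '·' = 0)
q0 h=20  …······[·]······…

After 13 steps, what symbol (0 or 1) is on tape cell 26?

1

t=0: q0 h=20  …······[·]······…
t=1: q1 h=21  …······[·]······…
t=2: q1 h=22  …·····█[·]······…
t=3: q1 h=23  …····██[·]······…
t=4: q1 h=24  …···███[·]······…
t=5: q1 h=25  …··████[·]······…
t=6: q1 h=26  …·█████[·]······…
t=7: q1 h=27  …██████[·]······…
t=8: q1 h=28  …██████[·]······…
t=9: q1 h=29  …██████[·]······…
t=10: q1 h=30  …██████[·]······…
t=11: q1 h=31  …██████[·]······…
t=12: q1 h=32  …██████[·]······…
t=13: q1 h=33  …██████[·]······…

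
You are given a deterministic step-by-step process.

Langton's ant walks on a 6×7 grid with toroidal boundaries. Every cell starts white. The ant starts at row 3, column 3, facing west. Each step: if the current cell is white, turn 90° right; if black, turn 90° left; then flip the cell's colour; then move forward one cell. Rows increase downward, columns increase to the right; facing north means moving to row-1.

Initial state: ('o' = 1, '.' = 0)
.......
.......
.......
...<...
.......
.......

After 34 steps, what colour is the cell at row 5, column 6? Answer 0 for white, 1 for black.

1

t=0: .......
.......
.......
...<...
.......
.......
t=1: .......
.......
...^...
...o...
.......
.......
t=2: .......
.......
...o>..
...o...
.......
.......
t=3: .......
.......
...oo..
...ov..
.......
.......
t=4: .......
.......
...oo..
...<o..
.......
.......
t=5: .......
.......
...oo..
....o..
...v...
.......
t=6: .......
.......
...oo..
....o..
..<o...
.......
t=7: .......
.......
...oo..
..^.o..
..oo...
.......
t=8: .......
.......
...oo..
..o>o..
..oo...
.......
t=9: .......
.......
...oo..
..ooo..
..ov...
.......
t=10: .......
.......
...oo..
..ooo..
..o.>..
.......
t=11: .......
.......
...oo..
..ooo..
..o.o..
....v..
t=12: .......
.......
...oo..
..ooo..
..o.o..
...<o..
t=13: .......
.......
...oo..
..ooo..
..o^o..
...oo..
t=14: .......
.......
...oo..
..ooo..
..oo>..
...oo..
t=15: .......
.......
...oo..
..oo^..
..oo...
...oo..
t=16: .......
.......
...oo..
..o<...
..oo...
...oo..
t=17: .......
.......
...oo..
..o....
..ov...
...oo..
t=18: .......
.......
...oo..
..o....
..o.>..
...oo..
t=19: .......
.......
...oo..
..o....
..o.o..
...ov..
t=20: .......
.......
...oo..
..o....
..o.o..
...o.>.
t=21: .....v.
.......
...oo..
..o....
..o.o..
...o.o.
t=22: ....<o.
.......
...oo..
..o....
..o.o..
...o.o.
t=23: ....oo.
.......
...oo..
..o....
..o.o..
...o^o.
t=24: ....oo.
.......
...oo..
..o....
..o.o..
...oo>.
t=25: ....oo.
.......
...oo..
..o....
..o.o^.
...oo..
t=26: ....oo.
.......
...oo..
..o....
..o.oo>
...oo..
t=27: ....oo.
.......
...oo..
..o....
..o.ooo
...oo.v
t=28: ....oo.
.......
...oo..
..o....
..o.ooo
...oo<o
t=29: ....oo.
.......
...oo..
..o....
..o.o^o
...oooo
t=30: ....oo.
.......
...oo..
..o....
..o.<.o
...oooo
t=31: ....oo.
.......
...oo..
..o....
..o...o
...ovoo
t=32: ....oo.
.......
...oo..
..o....
..o...o
...o.>o
t=33: ....oo.
.......
...oo..
..o....
..o..^o
...o..o
t=34: ....oo.
.......
...oo..
..o....
..o..o>
...o..o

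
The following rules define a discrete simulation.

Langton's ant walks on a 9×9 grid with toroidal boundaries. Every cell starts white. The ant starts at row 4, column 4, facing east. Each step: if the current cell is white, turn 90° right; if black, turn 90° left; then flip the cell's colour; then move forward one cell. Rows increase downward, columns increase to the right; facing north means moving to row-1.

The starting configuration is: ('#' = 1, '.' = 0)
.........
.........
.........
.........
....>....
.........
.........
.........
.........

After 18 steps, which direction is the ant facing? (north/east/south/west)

[0] .........
.........
.........
.........
....>....
.........
.........
.........
.........
[1] .........
.........
.........
.........
....#....
....v....
.........
.........
.........
[2] .........
.........
.........
.........
....#....
...<#....
.........
.........
.........
[3] .........
.........
.........
.........
...^#....
...##....
.........
.........
.........
[4] .........
.........
.........
.........
...#>....
...##....
.........
.........
.........
[5] .........
.........
.........
....^....
...#.....
...##....
.........
.........
.........
[6] .........
.........
.........
....#>...
...#.....
...##....
.........
.........
.........
[7] .........
.........
.........
....##...
...#.v...
...##....
.........
.........
.........
[8] .........
.........
.........
....##...
...#<#...
...##....
.........
.........
.........
[9] .........
.........
.........
....^#...
...###...
...##....
.........
.........
.........
[10] .........
.........
.........
...<.#...
...###...
...##....
.........
.........
.........
[11] .........
.........
...^.....
...#.#...
...###...
...##....
.........
.........
.........
[12] .........
.........
...#>....
...#.#...
...###...
...##....
.........
.........
.........
[13] .........
.........
...##....
...#v#...
...###...
...##....
.........
.........
.........
[14] .........
.........
...##....
...<##...
...###...
...##....
.........
.........
.........
[15] .........
.........
...##....
....##...
...v##...
...##....
.........
.........
.........
[16] .........
.........
...##....
....##...
....>#...
...##....
.........
.........
.........
[17] .........
.........
...##....
....^#...
.....#...
...##....
.........
.........
.........
[18] .........
.........
...##....
...<.#...
.....#...
...##....
.........
.........
.........

west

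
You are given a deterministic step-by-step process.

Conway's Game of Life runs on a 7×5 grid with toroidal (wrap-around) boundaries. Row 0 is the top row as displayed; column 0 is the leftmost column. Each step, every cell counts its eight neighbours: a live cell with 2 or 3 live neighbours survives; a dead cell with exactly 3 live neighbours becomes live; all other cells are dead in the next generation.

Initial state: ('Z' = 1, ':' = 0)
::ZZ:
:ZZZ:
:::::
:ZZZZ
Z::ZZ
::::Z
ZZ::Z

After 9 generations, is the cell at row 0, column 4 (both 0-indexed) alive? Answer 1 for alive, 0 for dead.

1

step 0: ::ZZ:
:ZZZ:
:::::
:ZZZZ
Z::ZZ
::::Z
ZZ::Z
step 1: :::::
:Z:Z:
Z:::Z
:ZZ::
:Z:::
:Z:::
ZZZ:Z
step 2: :::ZZ
Z:::Z
Z::ZZ
:ZZ::
ZZ:::
:::::
ZZZ::
step 3: ::ZZ:
:::::
::ZZ:
::ZZ:
ZZZ::
::Z::
ZZZZZ
step 4: Z::::
:::::
::ZZ:
::::Z
:::::
:::::
Z:::Z
step 5: Z:::Z
:::::
:::Z:
:::Z:
:::::
:::::
Z:::Z
step 6: Z:::Z
::::Z
:::::
:::::
:::::
:::::
Z:::Z
step 7: :::Z:
Z:::Z
:::::
:::::
:::::
:::::
Z:::Z
step 8: :::Z:
::::Z
:::::
:::::
:::::
:::::
::::Z
step 9: :::ZZ
:::::
:::::
:::::
:::::
:::::
:::::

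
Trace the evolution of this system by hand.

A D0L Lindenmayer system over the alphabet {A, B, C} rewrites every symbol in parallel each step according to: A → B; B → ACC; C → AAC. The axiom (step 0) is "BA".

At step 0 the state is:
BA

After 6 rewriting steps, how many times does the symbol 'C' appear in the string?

t=0: BA
t=1: ACCB
t=2: BAACAACACC
t=3: ACCBBAACBBAACBAACAAC
t=4: BAACAACACCACCBBAACACCACCBBAACACCBBAACBBAAC
t=5: ACCBBAACBBAACBAACAACBAACAACACCACCBBAACBAACAACBAACAACACCACCBBAACBAACAACACCACCBBAACACCACCBBAAC
t=6: BAACAACACCACCBBAACACCACCBBAACACCBBAACBBAACACCBBAACBBAACBAA…AACBBAACBAACAACBAACAACACCACCBBAACBAACAACBAACAACACCACCBBAAC  (len 194)

68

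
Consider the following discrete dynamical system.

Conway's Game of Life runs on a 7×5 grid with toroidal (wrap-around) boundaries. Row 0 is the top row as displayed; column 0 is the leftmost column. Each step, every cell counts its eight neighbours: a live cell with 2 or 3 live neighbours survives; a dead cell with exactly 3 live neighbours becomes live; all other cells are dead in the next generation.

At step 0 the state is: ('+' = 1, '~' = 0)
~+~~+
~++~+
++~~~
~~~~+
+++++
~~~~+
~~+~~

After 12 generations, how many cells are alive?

k=0  ~+~~+
~++~+
++~~~
~~~~+
+++++
~~~~+
~~+~~
k=1  ~+~~~
~~+++
~++++
~~~~~
~++~~
~~~~+
+~~+~
k=2  ++~~~
~~~~+
++~~+
+~~~~
~~~~~
+++++
+~~~+
k=3  ~+~~~
~~~~+
~+~~+
++~~+
~~++~
~+++~
~~~~~
k=4  ~~~~~
~~~~~
~+~++
~+~~+
~~~~~
~+~+~
~+~~~
k=5  ~~~~~
~~~~~
~~+++
~~+++
+~+~~
~~+~~
~~+~~
k=6  ~~~~~
~~~+~
~~+~+
+~~~~
~~+~+
~~++~
~~~~~
k=7  ~~~~~
~~~+~
~~~++
++~~+
~++~+
~~++~
~~~~~
k=8  ~~~~~
~~~++
~~++~
~+~~~
~~~~+
~+++~
~~~~~
k=9  ~~~~~
~~+++
~~+++
~~++~
++~+~
~~++~
~~+~~
k=10  ~~+~~
~~+~+
~+~~~
+~~~~
~+~~~
~~~++
~~++~
k=11  ~++~~
~+++~
++~~~
++~~~
+~~~+
~~~++
~~+~+
k=12  +~~~~
~~~+~
~~~~+
~~~~~
~+~+~
~~~~~
+++~+

9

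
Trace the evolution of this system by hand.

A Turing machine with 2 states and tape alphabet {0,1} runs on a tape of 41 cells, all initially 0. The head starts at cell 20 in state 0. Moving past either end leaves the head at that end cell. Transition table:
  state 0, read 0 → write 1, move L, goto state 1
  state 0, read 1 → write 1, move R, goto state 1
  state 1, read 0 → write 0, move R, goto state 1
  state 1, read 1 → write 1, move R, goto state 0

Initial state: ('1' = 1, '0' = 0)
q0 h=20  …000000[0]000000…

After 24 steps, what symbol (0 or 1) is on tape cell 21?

1

0) q0 h=20  …000000[0]000000…
1) q1 h=19  …000000[0]100000…
2) q1 h=20  …000000[1]000000…
3) q0 h=21  …000001[0]000000…
4) q1 h=20  …000000[1]100000…
5) q0 h=21  …000001[1]000000…
6) q1 h=22  …000011[0]000000…
7) q1 h=23  …000110[0]000000…
8) q1 h=24  …001100[0]000000…
9) q1 h=25  …011000[0]000000…
10) q1 h=26  …110000[0]000000…
11) q1 h=27  …100000[0]000000…
12) q1 h=28  …000000[0]000000…
13) q1 h=29  …000000[0]000000…
14) q1 h=30  …000000[0]000000…
15) q1 h=31  …000000[0]000000…
16) q1 h=32  …000000[0]000000…
17) q1 h=33  …000000[0]000000…
18) q1 h=34  …000000[0]000000|
19) q1 h=35  …000000[0]00000|
20) q1 h=36  …000000[0]0000|
21) q1 h=37  …000000[0]000|
22) q1 h=38  …000000[0]00|
23) q1 h=39  …000000[0]0|
24) q1 h=40  …000000[0]|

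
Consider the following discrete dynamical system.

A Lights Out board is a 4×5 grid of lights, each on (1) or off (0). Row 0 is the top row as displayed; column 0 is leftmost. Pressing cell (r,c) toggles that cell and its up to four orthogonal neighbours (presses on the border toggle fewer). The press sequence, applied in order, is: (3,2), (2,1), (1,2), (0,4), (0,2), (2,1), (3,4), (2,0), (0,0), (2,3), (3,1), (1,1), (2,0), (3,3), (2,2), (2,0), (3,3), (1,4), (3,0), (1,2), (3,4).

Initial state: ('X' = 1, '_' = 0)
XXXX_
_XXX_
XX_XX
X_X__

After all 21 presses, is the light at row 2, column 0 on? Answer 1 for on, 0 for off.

gen 0: XXXX_
_XXX_
XX_XX
X_X__
gen 1: XXXX_
_XXX_
XXXXX
XX_X_
gen 2: XXXX_
__XX_
___XX
X__X_
gen 3: XX_X_
_X___
__XXX
X__X_
gen 4: XX__X
_X__X
__XXX
X__X_
gen 5: X_XXX
_XX_X
__XXX
X__X_
gen 6: X_XXX
__X_X
XX_XX
XX_X_
gen 7: X_XXX
__X_X
XX_X_
XX__X
gen 8: X_XXX
X_X_X
___X_
_X__X
gen 9: _XXXX
__X_X
___X_
_X__X
gen 10: _XXXX
__XXX
__X_X
_X_XX
gen 11: _XXXX
__XXX
_XX_X
X_XXX
gen 12: __XXX
XX_XX
__X_X
X_XXX
gen 13: __XXX
_X_XX
XXX_X
__XXX
gen 14: __XXX
_X_XX
XXXXX
_____
gen 15: __XXX
_XXXX
X___X
__X__
gen 16: __XXX
XXXXX
_X__X
X_X__
gen 17: __XXX
XXXXX
_X_XX
X__XX
gen 18: __XX_
XXX__
_X_X_
X__XX
gen 19: __XX_
XXX__
XX_X_
_X_XX
gen 20: ___X_
X__X_
XXXX_
_X_XX
gen 21: ___X_
X__X_
XXXXX
_X___

1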